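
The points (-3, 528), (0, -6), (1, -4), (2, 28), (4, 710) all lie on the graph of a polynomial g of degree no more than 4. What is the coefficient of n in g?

-1

Write g(n) = an^4 + bn^3 + cn^2 + dn + e. Substituting each data point gives a linear system:
  81a - 27b + 9c - 3d + e = 528
  e = -6
  a + b + c + d + e = -4
  16a + 8b + 4c + 2d + e = 28
  256a + 64b + 16c + 4d + e = 710
Solving the system yields a = 4, b = -6, c = 5, d = -1, e = -6.
So g(n) = 4n^4 - 6n^3 + 5n^2 - n - 6.
The coefficient of n is -1.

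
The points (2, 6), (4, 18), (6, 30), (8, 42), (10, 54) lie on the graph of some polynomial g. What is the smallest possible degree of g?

Forward differences of the values at t = 2, 4, 6, 8, 10:
  g  : 6  18  30  42  54
  Δ  : 12  12  12  12
  Δ^2: 0  0  0
  Δ^3: 0  0
  Δ^4: 0
The first differences are constant (12) and nonzero, while all higher differences vanish, so the minimal degree is 1.

1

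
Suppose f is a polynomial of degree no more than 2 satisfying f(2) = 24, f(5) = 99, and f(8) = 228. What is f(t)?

f(t) = 3t^2 + 4t + 4

Using the Lagrange interpolation formula with nodes 2, 5, 8:
  L_0(t) = (t - 5)(t - 8) / 18
  L_1(t) = (t - 2)(t - 8) / -9
  L_2(t) = (t - 2)(t - 5) / 18
Then f(t) = 24·L_0(t) + 99·L_1(t) + 228·L_2(t).
Expanding and collecting terms gives f(t) = 3t² + 4t + 4.
Check: f(2) = 24. ✓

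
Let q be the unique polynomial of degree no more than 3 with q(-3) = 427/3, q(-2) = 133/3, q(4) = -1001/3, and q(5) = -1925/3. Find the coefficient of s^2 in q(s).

0

Write q(s) = as^3 + bs^2 + cs + d. Substituting each data point gives a linear system:
  -27a + 9b - 3c + d = 427/3
  -8a + 4b - 2c + d = 133/3
  64a + 16b + 4c + d = -1001/3
  125a + 25b + 5c + d = -1925/3
Solving the system yields a = -5, b = 0, c = -3, d = -5/3.
So q(s) = -5s³ - 3s - 5/3.
The coefficient of s^2 is 0.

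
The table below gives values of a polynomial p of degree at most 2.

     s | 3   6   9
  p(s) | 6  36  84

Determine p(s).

Using the Lagrange interpolation formula with nodes 3, 6, 9:
  L_0(s) = (s - 6)(s - 9) / 18
  L_1(s) = (s - 3)(s - 9) / -9
  L_2(s) = (s - 3)(s - 6) / 18
Then p(s) = 6·L_0(s) + 36·L_1(s) + 84·L_2(s).
Expanding and collecting terms gives p(s) = s^2 + s - 6.
Check: p(9) = 84. ✓

p(s) = s^2 + s - 6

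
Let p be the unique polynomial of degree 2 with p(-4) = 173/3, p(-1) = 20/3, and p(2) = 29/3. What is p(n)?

Write p(n) = an^2 + bn + c. Substituting each data point gives a linear system:
  16a - 4b + c = 173/3
  a - b + c = 20/3
  4a + 2b + c = 29/3
Solving the system yields a = 3, b = -2, c = 5/3.
So p(n) = 3n^2 - 2n + 5/3.
Check: p(2) = 29/3. ✓

p(n) = 3n^2 - 2n + 5/3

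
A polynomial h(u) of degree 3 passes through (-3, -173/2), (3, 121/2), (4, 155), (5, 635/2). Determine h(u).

Write h(u) = au^3 + bu^2 + cu + d. Substituting each data point gives a linear system:
  -27a + 9b - 3c + d = -173/2
  27a + 9b + 3c + d = 121/2
  64a + 16b + 4c + d = 155
  125a + 25b + 5c + d = 635/2
Solving the system yields a = 3, b = -2, c = -5/2, d = 5.
So h(u) = 3u³ - 2u² - (5/2)u + 5.
Check: h(3) = 121/2. ✓

h(u) = 3u^3 - 2u^2 - (5/2)u + 5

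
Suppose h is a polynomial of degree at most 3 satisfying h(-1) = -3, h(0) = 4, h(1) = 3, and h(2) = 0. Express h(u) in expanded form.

h(u) = u^3 - 4u^2 + 2u + 4

Write h(u) = au^3 + bu^2 + cu + d. Substituting each data point gives a linear system:
  -a + b - c + d = -3
  d = 4
  a + b + c + d = 3
  8a + 4b + 2c + d = 0
Solving the system yields a = 1, b = -4, c = 2, d = 4.
So h(u) = u^3 - 4u^2 + 2u + 4.
Check: h(0) = 4. ✓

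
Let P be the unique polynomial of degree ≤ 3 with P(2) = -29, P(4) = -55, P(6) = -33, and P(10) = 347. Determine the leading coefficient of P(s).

1

Write P(s) = as^3 + bs^2 + cs + d. Substituting each data point gives a linear system:
  8a + 4b + 2c + d = -29
  64a + 16b + 4c + d = -55
  216a + 36b + 6c + d = -33
  1000a + 100b + 10c + d = 347
Solving the system yields a = 1, b = -6, c = -5, d = -3.
So P(s) = s^3 - 6s^2 - 5s - 3.
The leading coefficient is 1.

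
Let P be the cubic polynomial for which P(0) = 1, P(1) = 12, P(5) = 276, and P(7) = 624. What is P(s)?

P(s) = s^3 + 5s^2 + 5s + 1

Write P(s) = as^3 + bs^2 + cs + d. Substituting each data point gives a linear system:
  d = 1
  a + b + c + d = 12
  125a + 25b + 5c + d = 276
  343a + 49b + 7c + d = 624
Solving the system yields a = 1, b = 5, c = 5, d = 1.
So P(s) = s^3 + 5s^2 + 5s + 1.
Check: P(7) = 624. ✓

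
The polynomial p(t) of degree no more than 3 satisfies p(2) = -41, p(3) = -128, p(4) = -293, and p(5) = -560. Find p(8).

-2213

Using the Lagrange interpolation formula with nodes 2, 3, 4, 5:
  L_0(t) = (t - 3)(t - 4)(t - 5) / -6
  L_1(t) = (t - 2)(t - 4)(t - 5) / 2
  L_2(t) = (t - 2)(t - 3)(t - 5) / -2
  L_3(t) = (t - 2)(t - 3)(t - 4) / 6
Then p(t) = -41·L_0(t) - 128·L_1(t) - 293·L_2(t) - 560·L_3(t).
Expanding and collecting terms gives p(t) = -4t^3 - 3t^2 + 4t - 5.
Evaluating at t = 8: p(8) = -2213.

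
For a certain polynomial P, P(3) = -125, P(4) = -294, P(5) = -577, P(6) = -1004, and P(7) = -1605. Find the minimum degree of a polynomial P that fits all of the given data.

Forward differences of the values at x = 3, 4, 5, 6, 7:
  P  : -125  -294  -577  -1004  -1605
  Δ  : -169  -283  -427  -601
  Δ^2: -114  -144  -174
  Δ^3: -30  -30
  Δ^4: 0
The third differences are constant (-30) and nonzero, while all higher differences vanish, so the minimal degree is 3.

3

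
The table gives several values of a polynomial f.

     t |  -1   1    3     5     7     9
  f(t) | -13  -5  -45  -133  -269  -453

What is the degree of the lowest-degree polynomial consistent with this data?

Forward differences of the values at t = -1, 1, 3, 5, 7, 9:
  f  : -13  -5  -45  -133  -269  -453
  Δ  : 8  -40  -88  -136  -184
  Δ^2: -48  -48  -48  -48
  Δ^3: 0  0  0
  Δ^4: 0  0
  Δ^5: 0
The second differences are constant (-48) and nonzero, while all higher differences vanish, so the minimal degree is 2.

2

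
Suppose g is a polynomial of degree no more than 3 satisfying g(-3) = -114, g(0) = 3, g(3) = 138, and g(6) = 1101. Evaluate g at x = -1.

Using the Lagrange interpolation formula with nodes -3, 0, 3, 6:
  L_0(x) = x(x - 3)(x - 6) / -162
  L_1(x) = (x + 3)(x - 3)(x - 6) / 54
  L_2(x) = (x + 3)x(x - 6) / -54
  L_3(x) = (x + 3)x(x - 3) / 162
Then g(x) = -114·L_0(x) + 3·L_1(x) + 138·L_2(x) + 1101·L_3(x).
Expanding and collecting terms gives g(x) = 5x³ + x² - 3x + 3.
Evaluating at x = -1: g(-1) = 2.

2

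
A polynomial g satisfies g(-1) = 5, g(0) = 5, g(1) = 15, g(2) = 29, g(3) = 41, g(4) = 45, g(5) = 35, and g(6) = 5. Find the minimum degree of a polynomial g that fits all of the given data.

Forward differences of the values at s = -1, 0, 1, 2, 3, 4, 5, 6:
  g  : 5  5  15  29  41  45  35  5
  Δ  : 0  10  14  12  4  -10  -30
  Δ^2: 10  4  -2  -8  -14  -20
  Δ^3: -6  -6  -6  -6  -6
  Δ^4: 0  0  0  0
  Δ^5: 0  0  0
  Δ^6: 0  0
  Δ^7: 0
The third differences are constant (-6) and nonzero, while all higher differences vanish, so the minimal degree is 3.

3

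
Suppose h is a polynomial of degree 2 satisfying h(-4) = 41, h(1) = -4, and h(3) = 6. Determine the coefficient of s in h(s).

Write h(s) = as^2 + bs + c. Substituting each data point gives a linear system:
  16a - 4b + c = 41
  a + b + c = -4
  9a + 3b + c = 6
Solving the system yields a = 2, b = -3, c = -3.
So h(s) = 2s^2 - 3s - 3.
The coefficient of s is -3.

-3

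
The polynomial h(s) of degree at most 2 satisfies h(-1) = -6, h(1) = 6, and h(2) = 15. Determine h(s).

h(s) = s^2 + 6s - 1

Write h(s) = as^2 + bs + c. Substituting each data point gives a linear system:
  a - b + c = -6
  a + b + c = 6
  4a + 2b + c = 15
Solving the system yields a = 1, b = 6, c = -1.
So h(s) = s² + 6s - 1.
Check: h(1) = 6. ✓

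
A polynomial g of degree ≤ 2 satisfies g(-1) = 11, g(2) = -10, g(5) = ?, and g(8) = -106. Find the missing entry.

-49

The 3 known points determine the degree-2 polynomial uniquely.
Write g(t) = at^2 + bt + c. Substituting each data point gives a linear system:
  a - b + c = 11
  4a + 2b + c = -10
  64a + 8b + c = -106
Solving the system yields a = -1, b = -6, c = 6.
So g(t) = -t^2 - 6t + 6.
Then g(5) = -49.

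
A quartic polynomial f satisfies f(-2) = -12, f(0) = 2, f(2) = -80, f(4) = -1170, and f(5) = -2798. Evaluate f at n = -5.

Write f(n) = an^4 + bn^3 + cn^2 + dn + e. Substituting each data point gives a linear system:
  16a - 8b + 4c - 2d + e = -12
  e = 2
  16a + 8b + 4c + 2d + e = -80
  256a + 64b + 16c + 4d + e = -1170
  625a + 125b + 25c + 5d + e = -2798
Solving the system yields a = -4, b = -3, c = 4, d = -5, e = 2.
So f(n) = -4n^4 - 3n^3 + 4n^2 - 5n + 2.
Then f(-5) = -1998.

-1998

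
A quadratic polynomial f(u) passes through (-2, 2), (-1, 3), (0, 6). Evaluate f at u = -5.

11

Using the Lagrange interpolation formula with nodes -2, -1, 0:
  L_0(u) = (u + 1)u / 2
  L_1(u) = (u + 2)u / -1
  L_2(u) = (u + 2)(u + 1) / 2
Then f(u) = 2·L_0(u) + 3·L_1(u) + 6·L_2(u).
Expanding and collecting terms gives f(u) = u^2 + 4u + 6.
Evaluating at u = -5: f(-5) = 11.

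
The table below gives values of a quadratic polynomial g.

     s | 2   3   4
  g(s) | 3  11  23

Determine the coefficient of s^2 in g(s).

2

Write g(s) = as^2 + bs + c. Substituting each data point gives a linear system:
  4a + 2b + c = 3
  9a + 3b + c = 11
  16a + 4b + c = 23
Solving the system yields a = 2, b = -2, c = -1.
So g(s) = 2s² - 2s - 1.
The leading coefficient is 2.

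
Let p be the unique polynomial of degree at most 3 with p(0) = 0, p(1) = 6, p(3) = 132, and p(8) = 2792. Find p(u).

Write p(u) = au^3 + bu^2 + cu + d. Substituting each data point gives a linear system:
  d = 0
  a + b + c + d = 6
  27a + 9b + 3c + d = 132
  512a + 64b + 8c + d = 2792
Solving the system yields a = 6, b = -5, c = 5, d = 0.
So p(u) = 6u³ - 5u² + 5u.
Check: p(0) = 0. ✓

p(u) = 6u^3 - 5u^2 + 5u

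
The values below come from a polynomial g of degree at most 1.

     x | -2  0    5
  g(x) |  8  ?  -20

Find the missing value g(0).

The 2 known points determine the degree-1 polynomial uniquely.
Write g(x) = ax + b. Substituting each data point gives a linear system:
  -2a + b = 8
  5a + b = -20
Solving the system yields a = -4, b = 0.
So g(x) = -4x.
Then g(0) = 0.

0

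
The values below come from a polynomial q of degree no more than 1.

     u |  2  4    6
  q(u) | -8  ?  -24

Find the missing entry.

On equispaced nodes a degree-1 polynomial has vanishing second forward difference, so
  q(2) - 2·q(4) + q(6) = 0.
Substituting the known values and solving for q(4):
  -2·q(4) = 32
  q(4) = -16.

-16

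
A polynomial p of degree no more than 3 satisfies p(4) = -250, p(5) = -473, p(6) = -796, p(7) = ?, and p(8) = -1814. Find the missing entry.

-1237

On equispaced nodes a degree-3 polynomial has vanishing fourth forward difference, so
  p(4) - 4·p(5) + 6·p(6) - 4·p(7) + p(8) = 0.
Substituting the known values and solving for p(7):
  -4·p(7) = 4948
  p(7) = -1237.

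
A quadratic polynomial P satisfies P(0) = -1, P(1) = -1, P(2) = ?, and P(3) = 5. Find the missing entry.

On equispaced nodes a degree-2 polynomial has vanishing third forward difference, so
  - P(0) + 3·P(1) - 3·P(2) + P(3) = 0.
Substituting the known values and solving for P(2):
  -3·P(2) = -3
  P(2) = 1.

1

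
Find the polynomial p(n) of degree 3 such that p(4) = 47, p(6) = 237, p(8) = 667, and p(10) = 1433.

p(n) = 2n^3 - 6n^2 + 3n + 3

Write p(n) = an^3 + bn^2 + cn + d. Substituting each data point gives a linear system:
  64a + 16b + 4c + d = 47
  216a + 36b + 6c + d = 237
  512a + 64b + 8c + d = 667
  1000a + 100b + 10c + d = 1433
Solving the system yields a = 2, b = -6, c = 3, d = 3.
So p(n) = 2n^3 - 6n^2 + 3n + 3.
Check: p(6) = 237. ✓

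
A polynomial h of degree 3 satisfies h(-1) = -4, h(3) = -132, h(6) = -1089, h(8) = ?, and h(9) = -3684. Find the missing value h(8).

The 4 known points determine the degree-3 polynomial uniquely.
Write h(u) = au^3 + bu^2 + cu + d. Substituting each data point gives a linear system:
  -a + b - c + d = -4
  27a + 9b + 3c + d = -132
  216a + 36b + 6c + d = -1089
  729a + 81b + 9c + d = -3684
Solving the system yields a = -5, b = -1, c = 5, d = -3.
So h(u) = -5u^3 - u^2 + 5u - 3.
Then h(8) = -2587.

-2587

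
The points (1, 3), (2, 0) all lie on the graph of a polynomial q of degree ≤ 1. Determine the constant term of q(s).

Write q(s) = as + b. Substituting each data point gives a linear system:
  a + b = 3
  2a + b = 0
Solving the system yields a = -3, b = 6.
So q(s) = -3s + 6.
The constant term is 6.

6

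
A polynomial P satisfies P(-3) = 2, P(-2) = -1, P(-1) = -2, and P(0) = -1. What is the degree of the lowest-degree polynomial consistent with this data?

2

Forward differences of the values at t = -3, -2, -1, 0:
  P  : 2  -1  -2  -1
  Δ  : -3  -1  1
  Δ^2: 2  2
  Δ^3: 0
The second differences are constant (2) and nonzero, while all higher differences vanish, so the minimal degree is 2.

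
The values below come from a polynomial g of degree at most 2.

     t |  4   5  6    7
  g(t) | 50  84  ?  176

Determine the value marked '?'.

The 3 known points determine the degree-2 polynomial uniquely.
Write g(t) = at^2 + bt + c. Substituting each data point gives a linear system:
  16a + 4b + c = 50
  25a + 5b + c = 84
  49a + 7b + c = 176
Solving the system yields a = 4, b = -2, c = -6.
So g(t) = 4t² - 2t - 6.
Then g(6) = 126.

126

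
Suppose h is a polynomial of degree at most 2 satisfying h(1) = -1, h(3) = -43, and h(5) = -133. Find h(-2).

Forward differences of the values at u = 1, 3, 5:
  h  : -1  -43  -133
  Δ  : -42  -90
  Δ^2: -48
The second differences are constant, confirming degree 2.
Interpolating (Newton forward form) and evaluating at u = -2 gives h(-2) = -28.

-28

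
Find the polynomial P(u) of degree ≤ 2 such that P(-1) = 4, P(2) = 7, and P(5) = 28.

Write P(u) = au^2 + bu + c. Substituting each data point gives a linear system:
  a - b + c = 4
  4a + 2b + c = 7
  25a + 5b + c = 28
Solving the system yields a = 1, b = 0, c = 3.
So P(u) = u^2 + 3.
Check: P(-1) = 4. ✓

P(u) = u^2 + 3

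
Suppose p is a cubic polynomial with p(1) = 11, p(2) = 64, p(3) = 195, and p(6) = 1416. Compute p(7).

2219

Using the Lagrange interpolation formula with nodes 1, 2, 3, 6:
  L_0(x) = (x - 2)(x - 3)(x - 6) / -10
  L_1(x) = (x - 1)(x - 3)(x - 6) / 4
  L_2(x) = (x - 1)(x - 2)(x - 6) / -6
  L_3(x) = (x - 1)(x - 2)(x - 3) / 60
Then p(x) = 11·L_0(x) + 64·L_1(x) + 195·L_2(x) + 1416·L_3(x).
Expanding and collecting terms gives p(x) = 6x³ + 3x² + 2x.
Evaluating at x = 7: p(7) = 2219.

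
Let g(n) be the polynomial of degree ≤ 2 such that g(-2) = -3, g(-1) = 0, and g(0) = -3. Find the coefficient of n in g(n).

Write g(n) = an^2 + bn + c. Substituting each data point gives a linear system:
  4a - 2b + c = -3
  a - b + c = 0
  c = -3
Solving the system yields a = -3, b = -6, c = -3.
So g(n) = -3n^2 - 6n - 3.
The coefficient of n is -6.

-6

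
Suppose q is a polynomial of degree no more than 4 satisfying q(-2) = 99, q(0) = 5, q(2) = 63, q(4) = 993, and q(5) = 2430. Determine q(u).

Write q(u) = au^4 + bu^3 + cu^2 + du + e. Substituting each data point gives a linear system:
  16a - 8b + 4c - 2d + e = 99
  e = 5
  16a + 8b + 4c + 2d + e = 63
  256a + 64b + 16c + 4d + e = 993
  625a + 125b + 25c + 5d + e = 2430
Solving the system yields a = 4, b = -1, c = 3, d = -5, e = 5.
So q(u) = 4u^4 - u^3 + 3u^2 - 5u + 5.
Check: q(0) = 5. ✓

q(u) = 4u^4 - u^3 + 3u^2 - 5u + 5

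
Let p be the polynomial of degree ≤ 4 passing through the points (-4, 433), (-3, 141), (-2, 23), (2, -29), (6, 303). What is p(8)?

Write p(n) = an^4 + bn^3 + cn^2 + dn + e. Substituting each data point gives a linear system:
  256a - 64b + 16c - 4d + e = 433
  81a - 27b + 9c - 3d + e = 141
  16a - 8b + 4c - 2d + e = 23
  16a + 8b + 4c + 2d + e = -29
  1296a + 216b + 36c + 6d + e = 303
Solving the system yields a = 1, b = -4, c = -4, d = 3, e = -3.
So p(n) = n^4 - 4n^3 - 4n^2 + 3n - 3.
Then p(8) = 1813.

1813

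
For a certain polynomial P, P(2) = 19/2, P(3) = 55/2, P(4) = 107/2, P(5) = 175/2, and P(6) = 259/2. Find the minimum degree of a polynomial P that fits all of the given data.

Forward differences of the values at s = 2, 3, 4, 5, 6:
  P  : 19/2  55/2  107/2  175/2  259/2
  Δ  : 18  26  34  42
  Δ^2: 8  8  8
  Δ^3: 0  0
  Δ^4: 0
The second differences are constant (8) and nonzero, while all higher differences vanish, so the minimal degree is 2.

2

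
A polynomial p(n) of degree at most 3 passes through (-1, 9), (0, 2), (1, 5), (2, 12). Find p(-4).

150

Forward differences of the values at n = -1, 0, 1, 2:
  p  : 9  2  5  12
  Δ  : -7  3  7
  Δ^2: 10  4
  Δ^3: -6
The third differences are constant, confirming degree 3.
Interpolating (Newton forward form) and evaluating at n = -4 gives p(-4) = 150.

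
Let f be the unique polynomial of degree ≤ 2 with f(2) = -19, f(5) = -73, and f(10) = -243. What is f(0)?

-3

Write f(u) = au^2 + bu + c. Substituting each data point gives a linear system:
  4a + 2b + c = -19
  25a + 5b + c = -73
  100a + 10b + c = -243
Solving the system yields a = -2, b = -4, c = -3.
So f(u) = -2u^2 - 4u - 3.
Then f(0) = -3.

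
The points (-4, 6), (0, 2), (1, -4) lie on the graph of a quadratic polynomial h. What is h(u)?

Using the Lagrange interpolation formula with nodes -4, 0, 1:
  L_0(u) = u(u - 1) / 20
  L_1(u) = (u + 4)(u - 1) / -4
  L_2(u) = (u + 4)u / 5
Then h(u) = 6·L_0(u) + 2·L_1(u) - 4·L_2(u).
Expanding and collecting terms gives h(u) = -u² - 5u + 2.
Check: h(1) = -4. ✓

h(u) = -u^2 - 5u + 2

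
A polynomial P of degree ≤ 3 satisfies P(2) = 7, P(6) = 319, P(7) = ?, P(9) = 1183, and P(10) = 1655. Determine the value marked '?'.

The 4 known points determine the degree-3 polynomial uniquely.
Write P(t) = at^3 + bt^2 + ct + d. Substituting each data point gives a linear system:
  8a + 4b + 2c + d = 7
  216a + 36b + 6c + d = 319
  729a + 81b + 9c + d = 1183
  1000a + 100b + 10c + d = 1655
Solving the system yields a = 2, b = -4, c = 6, d = -5.
So P(t) = 2t³ - 4t² + 6t - 5.
Then P(7) = 527.

527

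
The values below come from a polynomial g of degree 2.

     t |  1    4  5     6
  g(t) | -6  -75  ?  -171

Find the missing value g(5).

-118

The 3 known points determine the degree-2 polynomial uniquely.
Write g(t) = at^2 + bt + c. Substituting each data point gives a linear system:
  a + b + c = -6
  16a + 4b + c = -75
  36a + 6b + c = -171
Solving the system yields a = -5, b = 2, c = -3.
So g(t) = -5t^2 + 2t - 3.
Then g(5) = -118.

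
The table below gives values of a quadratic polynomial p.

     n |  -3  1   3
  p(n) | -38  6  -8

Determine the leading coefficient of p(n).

Write p(n) = an^2 + bn + c. Substituting each data point gives a linear system:
  9a - 3b + c = -38
  a + b + c = 6
  9a + 3b + c = -8
Solving the system yields a = -3, b = 5, c = 4.
So p(n) = -3n^2 + 5n + 4.
The leading coefficient is -3.

-3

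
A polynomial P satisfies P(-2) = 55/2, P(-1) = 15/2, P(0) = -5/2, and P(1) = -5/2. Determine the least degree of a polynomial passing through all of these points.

2

Forward differences of the values at s = -2, -1, 0, 1:
  P  : 55/2  15/2  -5/2  -5/2
  Δ  : -20  -10  0
  Δ^2: 10  10
  Δ^3: 0
The second differences are constant (10) and nonzero, while all higher differences vanish, so the minimal degree is 2.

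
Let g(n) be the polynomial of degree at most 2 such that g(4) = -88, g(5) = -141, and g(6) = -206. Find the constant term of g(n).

4

Write g(n) = an^2 + bn + c. Substituting each data point gives a linear system:
  16a + 4b + c = -88
  25a + 5b + c = -141
  36a + 6b + c = -206
Solving the system yields a = -6, b = 1, c = 4.
So g(n) = -6n^2 + n + 4.
The constant term is 4.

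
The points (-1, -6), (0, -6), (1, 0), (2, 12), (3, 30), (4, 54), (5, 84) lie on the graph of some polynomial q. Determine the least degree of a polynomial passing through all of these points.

2

Forward differences of the values at u = -1, 0, 1, 2, 3, 4, 5:
  q  : -6  -6  0  12  30  54  84
  Δ  : 0  6  12  18  24  30
  Δ^2: 6  6  6  6  6
  Δ^3: 0  0  0  0
  Δ^4: 0  0  0
  Δ^5: 0  0
  Δ^6: 0
The second differences are constant (6) and nonzero, while all higher differences vanish, so the minimal degree is 2.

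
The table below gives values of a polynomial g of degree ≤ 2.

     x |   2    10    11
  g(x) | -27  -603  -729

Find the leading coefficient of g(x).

-6

Write g(x) = ax^2 + bx + c. Substituting each data point gives a linear system:
  4a + 2b + c = -27
  100a + 10b + c = -603
  121a + 11b + c = -729
Solving the system yields a = -6, b = 0, c = -3.
So g(x) = -6x^2 - 3.
The leading coefficient is -6.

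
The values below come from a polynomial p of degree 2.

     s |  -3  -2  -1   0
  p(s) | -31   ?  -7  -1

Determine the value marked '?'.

-17

On equispaced nodes a degree-2 polynomial has vanishing third forward difference, so
  - p(-3) + 3·p(-2) - 3·p(-1) + p(0) = 0.
Substituting the known values and solving for p(-2):
  3·p(-2) = -51
  p(-2) = -17.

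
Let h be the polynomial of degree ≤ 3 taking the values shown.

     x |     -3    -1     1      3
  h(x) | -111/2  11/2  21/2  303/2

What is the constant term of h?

3

Write h(x) = ax^3 + bx^2 + cx + d. Substituting each data point gives a linear system:
  -27a + 9b - 3c + d = -111/2
  -a + b - c + d = 11/2
  a + b + c + d = 21/2
  27a + 9b + 3c + d = 303/2
Solving the system yields a = 4, b = 5, c = -3/2, d = 3.
So h(x) = 4x^3 + 5x^2 - (3/2)x + 3.
The constant term is 3.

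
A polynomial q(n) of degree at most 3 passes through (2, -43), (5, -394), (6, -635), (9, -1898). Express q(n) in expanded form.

q(n) = -2n^3 - 5n^2 - 4n + 1

Write q(n) = an^3 + bn^2 + cn + d. Substituting each data point gives a linear system:
  8a + 4b + 2c + d = -43
  125a + 25b + 5c + d = -394
  216a + 36b + 6c + d = -635
  729a + 81b + 9c + d = -1898
Solving the system yields a = -2, b = -5, c = -4, d = 1.
So q(n) = -2n³ - 5n² - 4n + 1.
Check: q(9) = -1898. ✓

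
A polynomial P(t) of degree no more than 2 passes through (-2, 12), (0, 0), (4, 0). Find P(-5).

45

Write P(t) = at^2 + bt + c. Substituting each data point gives a linear system:
  4a - 2b + c = 12
  c = 0
  16a + 4b + c = 0
Solving the system yields a = 1, b = -4, c = 0.
So P(t) = t² - 4t.
Then P(-5) = 45.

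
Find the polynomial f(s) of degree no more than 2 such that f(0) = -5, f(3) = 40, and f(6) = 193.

Using the Lagrange interpolation formula with nodes 0, 3, 6:
  L_0(s) = (s - 3)(s - 6) / 18
  L_1(s) = s(s - 6) / -9
  L_2(s) = s(s - 3) / 18
Then f(s) = -5·L_0(s) + 40·L_1(s) + 193·L_2(s).
Expanding and collecting terms gives f(s) = 6s² - 3s - 5.
Check: f(3) = 40. ✓

f(s) = 6s^2 - 3s - 5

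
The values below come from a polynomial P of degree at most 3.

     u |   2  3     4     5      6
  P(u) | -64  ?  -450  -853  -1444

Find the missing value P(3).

On equispaced nodes a degree-3 polynomial has vanishing fourth forward difference, so
  P(2) - 4·P(3) + 6·P(4) - 4·P(5) + P(6) = 0.
Substituting the known values and solving for P(3):
  -4·P(3) = 796
  P(3) = -199.

-199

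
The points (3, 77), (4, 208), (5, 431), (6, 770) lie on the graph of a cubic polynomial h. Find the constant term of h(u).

Write h(u) = au^3 + bu^2 + cu + d. Substituting each data point gives a linear system:
  27a + 9b + 3c + d = 77
  64a + 16b + 4c + d = 208
  125a + 25b + 5c + d = 431
  216a + 36b + 6c + d = 770
Solving the system yields a = 4, b = -2, c = -3, d = -4.
So h(u) = 4u^3 - 2u^2 - 3u - 4.
The constant term is -4.

-4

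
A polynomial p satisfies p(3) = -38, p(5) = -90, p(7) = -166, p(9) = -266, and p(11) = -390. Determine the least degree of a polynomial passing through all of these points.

2

Forward differences of the values at t = 3, 5, 7, 9, 11:
  p  : -38  -90  -166  -266  -390
  Δ  : -52  -76  -100  -124
  Δ^2: -24  -24  -24
  Δ^3: 0  0
  Δ^4: 0
The second differences are constant (-24) and nonzero, while all higher differences vanish, so the minimal degree is 2.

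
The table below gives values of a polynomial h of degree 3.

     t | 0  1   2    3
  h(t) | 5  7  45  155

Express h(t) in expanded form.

h(t) = 6t^3 - 4t + 5

Using the Lagrange interpolation formula with nodes 0, 1, 2, 3:
  L_0(t) = (t - 1)(t - 2)(t - 3) / -6
  L_1(t) = t(t - 2)(t - 3) / 2
  L_2(t) = t(t - 1)(t - 3) / -2
  L_3(t) = t(t - 1)(t - 2) / 6
Then h(t) = 5·L_0(t) + 7·L_1(t) + 45·L_2(t) + 155·L_3(t).
Expanding and collecting terms gives h(t) = 6t^3 - 4t + 5.
Check: h(1) = 7. ✓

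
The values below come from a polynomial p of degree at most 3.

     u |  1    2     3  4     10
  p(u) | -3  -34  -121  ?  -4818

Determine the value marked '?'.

The 4 known points determine the degree-3 polynomial uniquely.
Write p(u) = au^3 + bu^2 + cu + d. Substituting each data point gives a linear system:
  a + b + c + d = -3
  8a + 4b + 2c + d = -34
  27a + 9b + 3c + d = -121
  1000a + 100b + 10c + d = -4818
Solving the system yields a = -5, b = 2, c = -2, d = 2.
So p(u) = -5u^3 + 2u^2 - 2u + 2.
Then p(4) = -294.

-294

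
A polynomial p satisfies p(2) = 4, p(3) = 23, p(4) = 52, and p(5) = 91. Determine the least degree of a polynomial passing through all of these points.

Forward differences of the values at n = 2, 3, 4, 5:
  p  : 4  23  52  91
  Δ  : 19  29  39
  Δ^2: 10  10
  Δ^3: 0
The second differences are constant (10) and nonzero, while all higher differences vanish, so the minimal degree is 2.

2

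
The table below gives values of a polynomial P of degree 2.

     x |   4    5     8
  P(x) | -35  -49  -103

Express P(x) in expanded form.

Using the Lagrange interpolation formula with nodes 4, 5, 8:
  L_0(x) = (x - 5)(x - 8) / 4
  L_1(x) = (x - 4)(x - 8) / -3
  L_2(x) = (x - 4)(x - 5) / 12
Then P(x) = -35·L_0(x) - 49·L_1(x) - 103·L_2(x).
Expanding and collecting terms gives P(x) = -x^2 - 5x + 1.
Check: P(8) = -103. ✓

P(x) = -x^2 - 5x + 1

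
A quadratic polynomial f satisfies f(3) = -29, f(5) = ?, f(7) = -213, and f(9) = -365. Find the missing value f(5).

-101

On equispaced nodes a degree-2 polynomial has vanishing third forward difference, so
  - f(3) + 3·f(5) - 3·f(7) + f(9) = 0.
Substituting the known values and solving for f(5):
  3·f(5) = -303
  f(5) = -101.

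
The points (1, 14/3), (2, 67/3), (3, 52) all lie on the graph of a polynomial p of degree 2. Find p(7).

872/3

Forward differences of the values at x = 1, 2, 3:
  p  : 14/3  67/3  52
  Δ  : 53/3  89/3
  Δ^2: 12
The second differences are constant, confirming degree 2.
Interpolating (Newton forward form) and evaluating at x = 7 gives p(7) = 872/3.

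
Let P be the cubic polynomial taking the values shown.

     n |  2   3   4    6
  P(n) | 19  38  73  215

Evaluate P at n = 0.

5

Write P(n) = an^3 + bn^2 + cn + d. Substituting each data point gives a linear system:
  8a + 4b + 2c + d = 19
  27a + 9b + 3c + d = 38
  64a + 16b + 4c + d = 73
  216a + 36b + 6c + d = 215
Solving the system yields a = 1, b = -1, c = 5, d = 5.
So P(n) = n^3 - n^2 + 5n + 5.
Then P(0) = 5.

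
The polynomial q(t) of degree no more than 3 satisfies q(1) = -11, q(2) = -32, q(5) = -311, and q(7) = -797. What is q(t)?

Using the Lagrange interpolation formula with nodes 1, 2, 5, 7:
  L_0(t) = (t - 2)(t - 5)(t - 7) / -24
  L_1(t) = (t - 1)(t - 5)(t - 7) / 15
  L_2(t) = (t - 1)(t - 2)(t - 7) / -24
  L_3(t) = (t - 1)(t - 2)(t - 5) / 60
Then q(t) = -11·L_0(t) - 32·L_1(t) - 311·L_2(t) - 797·L_3(t).
Expanding and collecting terms gives q(t) = -2t^3 - 2t^2 - t - 6.
Check: q(2) = -32. ✓

q(t) = -2t^3 - 2t^2 - t - 6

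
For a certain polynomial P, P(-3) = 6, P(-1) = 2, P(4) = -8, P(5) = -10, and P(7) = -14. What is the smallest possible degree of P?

Divided differences on the nodes -3, -1, 4, 5, 7:
  order 0: 6  2  -8  -10  -14
  order 1: -2  -2  -2  -2
  order 2: 0  0  0
  order 3: 0  0
  order 4: 0
The order-1 divided differences are all -2 (nonzero) and every higher order vanishes, so the data lies on a polynomial of degree exactly 1.

1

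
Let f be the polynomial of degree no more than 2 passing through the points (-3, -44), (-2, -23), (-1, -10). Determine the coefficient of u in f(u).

Write f(u) = au^2 + bu + c. Substituting each data point gives a linear system:
  9a - 3b + c = -44
  4a - 2b + c = -23
  a - b + c = -10
Solving the system yields a = -4, b = 1, c = -5.
So f(u) = -4u^2 + u - 5.
The coefficient of u is 1.

1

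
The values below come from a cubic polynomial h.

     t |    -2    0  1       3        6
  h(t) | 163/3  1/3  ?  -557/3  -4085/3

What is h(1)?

The 4 known points determine the degree-3 polynomial uniquely.
Write h(t) = at^3 + bt^2 + ct + d. Substituting each data point gives a linear system:
  -8a + 4b - 2c + d = 163/3
  d = 1/3
  27a + 9b + 3c + d = -557/3
  216a + 36b + 6c + d = -4085/3
Solving the system yields a = -6, b = -1, c = -5, d = 1/3.
So h(t) = -6t³ - t² - 5t + 1/3.
Then h(1) = -35/3.

-35/3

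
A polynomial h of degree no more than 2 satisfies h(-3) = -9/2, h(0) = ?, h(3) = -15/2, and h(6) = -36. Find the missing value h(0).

3

On equispaced nodes a degree-2 polynomial has vanishing third forward difference, so
  - h(-3) + 3·h(0) - 3·h(3) + h(6) = 0.
Substituting the known values and solving for h(0):
  3·h(0) = 9
  h(0) = 3.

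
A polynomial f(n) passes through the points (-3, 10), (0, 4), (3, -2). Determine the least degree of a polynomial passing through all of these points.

1

Forward differences of the values at n = -3, 0, 3:
  f  : 10  4  -2
  Δ  : -6  -6
  Δ^2: 0
The first differences are constant (-6) and nonzero, while all higher differences vanish, so the minimal degree is 1.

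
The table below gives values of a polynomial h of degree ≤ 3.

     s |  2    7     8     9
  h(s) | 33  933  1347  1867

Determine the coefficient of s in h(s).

1

Write h(s) = as^3 + bs^2 + cs + d. Substituting each data point gives a linear system:
  8a + 4b + 2c + d = 33
  343a + 49b + 7c + d = 933
  512a + 64b + 8c + d = 1347
  729a + 81b + 9c + d = 1867
Solving the system yields a = 2, b = 5, c = 1, d = -5.
So h(s) = 2s^3 + 5s^2 + s - 5.
The coefficient of s is 1.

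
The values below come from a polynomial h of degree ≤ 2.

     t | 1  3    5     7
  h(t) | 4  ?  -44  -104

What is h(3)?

-8

The 3 known points determine the degree-2 polynomial uniquely.
Write h(t) = at^2 + bt + c. Substituting each data point gives a linear system:
  a + b + c = 4
  25a + 5b + c = -44
  49a + 7b + c = -104
Solving the system yields a = -3, b = 6, c = 1.
So h(t) = -3t^2 + 6t + 1.
Then h(3) = -8.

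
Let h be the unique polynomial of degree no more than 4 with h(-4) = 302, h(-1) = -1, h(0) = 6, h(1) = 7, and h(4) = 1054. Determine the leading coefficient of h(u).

Write h(u) = au^4 + bu^3 + cu^2 + du + e. Substituting each data point gives a linear system:
  256a - 64b + 16c - 4d + e = 302
  a - b + c - d + e = -1
  e = 6
  a + b + c + d + e = 7
  256a + 64b + 16c + 4d + e = 1054
Solving the system yields a = 3, b = 6, c = -6, d = -2, e = 6.
So h(u) = 3u^4 + 6u^3 - 6u^2 - 2u + 6.
The leading coefficient is 3.

3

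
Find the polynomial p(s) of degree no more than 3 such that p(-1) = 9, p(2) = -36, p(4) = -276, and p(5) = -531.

Using the Lagrange interpolation formula with nodes -1, 2, 4, 5:
  L_0(s) = (s - 2)(s - 4)(s - 5) / -90
  L_1(s) = (s + 1)(s - 4)(s - 5) / 18
  L_2(s) = (s + 1)(s - 2)(s - 5) / -10
  L_3(s) = (s + 1)(s - 2)(s - 4) / 18
Then p(s) = 9·L_0(s) - 36·L_1(s) - 276·L_2(s) - 531·L_3(s).
Expanding and collecting terms gives p(s) = -4s^3 - s^2 - 2s + 4.
Check: p(-1) = 9. ✓

p(s) = -4s^3 - s^2 - 2s + 4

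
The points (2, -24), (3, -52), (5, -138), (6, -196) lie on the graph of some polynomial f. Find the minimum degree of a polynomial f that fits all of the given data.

2

Divided differences on the nodes 2, 3, 5, 6:
  order 0: -24  -52  -138  -196
  order 1: -28  -43  -58
  order 2: -5  -5
  order 3: 0
The order-2 divided differences are all -5 (nonzero) and every higher order vanishes, so the data lies on a polynomial of degree exactly 2.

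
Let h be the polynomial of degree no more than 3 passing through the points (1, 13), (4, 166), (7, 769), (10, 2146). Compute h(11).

2833

Using the Lagrange interpolation formula with nodes 1, 4, 7, 10:
  L_0(n) = (n - 4)(n - 7)(n - 10) / -162
  L_1(n) = (n - 1)(n - 7)(n - 10) / 54
  L_2(n) = (n - 1)(n - 4)(n - 10) / -54
  L_3(n) = (n - 1)(n - 4)(n - 7) / 162
Then h(n) = 13·L_0(n) + 166·L_1(n) + 769·L_2(n) + 2146·L_3(n).
Expanding and collecting terms gives h(n) = 2n^3 + n^2 + 4n + 6.
Evaluating at n = 11: h(11) = 2833.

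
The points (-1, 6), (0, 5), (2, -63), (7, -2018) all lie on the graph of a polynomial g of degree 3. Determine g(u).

g(u) = -5u^3 - 6u^2 - 2u + 5

Using the Lagrange interpolation formula with nodes -1, 0, 2, 7:
  L_0(u) = u(u - 2)(u - 7) / -24
  L_1(u) = (u + 1)(u - 2)(u - 7) / 14
  L_2(u) = (u + 1)u(u - 7) / -30
  L_3(u) = (u + 1)u(u - 2) / 280
Then g(u) = 6·L_0(u) + 5·L_1(u) - 63·L_2(u) - 2018·L_3(u).
Expanding and collecting terms gives g(u) = -5u^3 - 6u^2 - 2u + 5.
Check: g(-1) = 6. ✓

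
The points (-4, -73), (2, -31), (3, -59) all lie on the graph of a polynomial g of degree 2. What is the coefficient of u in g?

Write g(u) = au^2 + bu + c. Substituting each data point gives a linear system:
  16a - 4b + c = -73
  4a + 2b + c = -31
  9a + 3b + c = -59
Solving the system yields a = -5, b = -3, c = -5.
So g(u) = -5u² - 3u - 5.
The coefficient of u is -3.

-3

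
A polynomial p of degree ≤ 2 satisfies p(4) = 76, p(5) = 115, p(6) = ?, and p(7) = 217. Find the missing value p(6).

162

The 3 known points determine the degree-2 polynomial uniquely.
Write p(s) = as^2 + bs + c. Substituting each data point gives a linear system:
  16a + 4b + c = 76
  25a + 5b + c = 115
  49a + 7b + c = 217
Solving the system yields a = 4, b = 3, c = 0.
So p(s) = 4s² + 3s.
Then p(6) = 162.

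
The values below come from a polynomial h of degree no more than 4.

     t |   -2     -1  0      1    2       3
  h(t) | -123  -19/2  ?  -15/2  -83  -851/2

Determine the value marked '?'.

The 5 known points determine the degree-4 polynomial uniquely.
Write h(t) = at^4 + bt^3 + ct^2 + dt + e. Substituting each data point gives a linear system:
  16a - 8b + 4c - 2d + e = -123
  a - b + c - d + e = -19/2
  a + b + c + d + e = -15/2
  16a + 8b + 4c + 2d + e = -83
  81a + 27b + 9c + 3d + e = -851/2
Solving the system yields a = -6, b = 3, c = -3/2, d = -2, e = -1.
So h(t) = -6t^4 + 3t^3 - (3/2)t^2 - 2t - 1.
Then h(0) = -1.

-1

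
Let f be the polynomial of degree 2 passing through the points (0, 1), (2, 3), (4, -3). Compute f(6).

-17

Using the Lagrange interpolation formula with nodes 0, 2, 4:
  L_0(u) = (u - 2)(u - 4) / 8
  L_1(u) = u(u - 4) / -4
  L_2(u) = u(u - 2) / 8
Then f(u) = 1·L_0(u) + 3·L_1(u) - 3·L_2(u).
Expanding and collecting terms gives f(u) = -u^2 + 3u + 1.
Evaluating at u = 6: f(6) = -17.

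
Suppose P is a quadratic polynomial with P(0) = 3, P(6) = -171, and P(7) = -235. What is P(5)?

-117

Using the Lagrange interpolation formula with nodes 0, 6, 7:
  L_0(u) = (u - 6)(u - 7) / 42
  L_1(u) = u(u - 7) / -6
  L_2(u) = u(u - 6) / 7
Then P(u) = 3·L_0(u) - 171·L_1(u) - 235·L_2(u).
Expanding and collecting terms gives P(u) = -5u^2 + u + 3.
Evaluating at u = 5: P(5) = -117.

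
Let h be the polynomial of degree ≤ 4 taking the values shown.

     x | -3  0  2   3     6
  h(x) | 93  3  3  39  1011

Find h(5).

Write h(x) = ax^4 + bx^3 + cx^2 + dx + e. Substituting each data point gives a linear system:
  81a - 27b + 9c - 3d + e = 93
  e = 3
  16a + 8b + 4c + 2d + e = 3
  81a + 27b + 9c + 3d + e = 39
  1296a + 216b + 36c + 6d + e = 1011
Solving the system yields a = 1, b = -1, c = -2, d = 0, e = 3.
So h(x) = x⁴ - x³ - 2x² + 3.
Then h(5) = 453.

453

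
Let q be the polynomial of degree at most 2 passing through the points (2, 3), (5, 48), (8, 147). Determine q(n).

Write q(n) = an^2 + bn + c. Substituting each data point gives a linear system:
  4a + 2b + c = 3
  25a + 5b + c = 48
  64a + 8b + c = 147
Solving the system yields a = 3, b = -6, c = 3.
So q(n) = 3n^2 - 6n + 3.
Check: q(2) = 3. ✓

q(n) = 3n^2 - 6n + 3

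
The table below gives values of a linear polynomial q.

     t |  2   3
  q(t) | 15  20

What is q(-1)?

Using the Lagrange interpolation formula with nodes 2, 3:
  L_0(t) = (t - 3) / -1
  L_1(t) = (t - 2) / 1
Then q(t) = 15·L_0(t) + 20·L_1(t).
Expanding and collecting terms gives q(t) = 5t + 5.
Evaluating at t = -1: q(-1) = 0.

0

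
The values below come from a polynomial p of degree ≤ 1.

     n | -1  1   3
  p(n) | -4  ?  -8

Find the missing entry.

The 2 known points determine the degree-1 polynomial uniquely.
Write p(n) = an + b. Substituting each data point gives a linear system:
  -a + b = -4
  3a + b = -8
Solving the system yields a = -1, b = -5.
So p(n) = -n - 5.
Then p(1) = -6.

-6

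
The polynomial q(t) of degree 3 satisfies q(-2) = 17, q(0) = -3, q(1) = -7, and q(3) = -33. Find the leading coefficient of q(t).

Write q(t) = at^3 + bt^2 + ct + d. Substituting each data point gives a linear system:
  -8a + 4b - 2c + d = 17
  d = -3
  a + b + c + d = -7
  27a + 9b + 3c + d = -33
Solving the system yields a = -1, b = 1, c = -4, d = -3.
So q(t) = -t^3 + t^2 - 4t - 3.
The leading coefficient is -1.

-1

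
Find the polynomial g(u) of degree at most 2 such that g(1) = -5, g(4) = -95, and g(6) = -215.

Write g(u) = au^2 + bu + c. Substituting each data point gives a linear system:
  a + b + c = -5
  16a + 4b + c = -95
  36a + 6b + c = -215
Solving the system yields a = -6, b = 0, c = 1.
So g(u) = -6u^2 + 1.
Check: g(1) = -5. ✓

g(u) = -6u^2 + 1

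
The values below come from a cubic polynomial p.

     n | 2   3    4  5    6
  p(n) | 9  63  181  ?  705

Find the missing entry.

387

On equispaced nodes a degree-3 polynomial has vanishing fourth forward difference, so
  p(2) - 4·p(3) + 6·p(4) - 4·p(5) + p(6) = 0.
Substituting the known values and solving for p(5):
  -4·p(5) = -1548
  p(5) = 387.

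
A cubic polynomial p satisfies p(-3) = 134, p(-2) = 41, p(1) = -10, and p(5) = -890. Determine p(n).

Write p(n) = an^3 + bn^2 + cn + d. Substituting each data point gives a linear system:
  -27a + 9b - 3c + d = 134
  -8a + 4b - 2c + d = 41
  a + b + c + d = -10
  125a + 25b + 5c + d = -890
Solving the system yields a = -6, b = -5, c = -4, d = 5.
So p(n) = -6n³ - 5n² - 4n + 5.
Check: p(1) = -10. ✓

p(n) = -6n^3 - 5n^2 - 4n + 5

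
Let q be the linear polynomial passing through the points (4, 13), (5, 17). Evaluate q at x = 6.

Using the Lagrange interpolation formula with nodes 4, 5:
  L_0(x) = (x - 5) / -1
  L_1(x) = (x - 4) / 1
Then q(x) = 13·L_0(x) + 17·L_1(x).
Expanding and collecting terms gives q(x) = 4x - 3.
Evaluating at x = 6: q(6) = 21.

21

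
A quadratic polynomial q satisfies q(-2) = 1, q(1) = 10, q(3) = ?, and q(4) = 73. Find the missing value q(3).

The 3 known points determine the degree-2 polynomial uniquely.
Write q(x) = ax^2 + bx + c. Substituting each data point gives a linear system:
  4a - 2b + c = 1
  a + b + c = 10
  16a + 4b + c = 73
Solving the system yields a = 3, b = 6, c = 1.
So q(x) = 3x² + 6x + 1.
Then q(3) = 46.

46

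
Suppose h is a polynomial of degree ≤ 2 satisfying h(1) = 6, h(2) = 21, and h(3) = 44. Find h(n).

Using the Lagrange interpolation formula with nodes 1, 2, 3:
  L_0(n) = (n - 2)(n - 3) / 2
  L_1(n) = (n - 1)(n - 3) / -1
  L_2(n) = (n - 1)(n - 2) / 2
Then h(n) = 6·L_0(n) + 21·L_1(n) + 44·L_2(n).
Expanding and collecting terms gives h(n) = 4n^2 + 3n - 1.
Check: h(3) = 44. ✓

h(n) = 4n^2 + 3n - 1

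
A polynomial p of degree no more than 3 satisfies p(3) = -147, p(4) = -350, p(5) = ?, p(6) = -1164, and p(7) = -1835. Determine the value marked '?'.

On equispaced nodes a degree-3 polynomial has vanishing fourth forward difference, so
  p(3) - 4·p(4) + 6·p(5) - 4·p(6) + p(7) = 0.
Substituting the known values and solving for p(5):
  6·p(5) = -4074
  p(5) = -679.

-679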